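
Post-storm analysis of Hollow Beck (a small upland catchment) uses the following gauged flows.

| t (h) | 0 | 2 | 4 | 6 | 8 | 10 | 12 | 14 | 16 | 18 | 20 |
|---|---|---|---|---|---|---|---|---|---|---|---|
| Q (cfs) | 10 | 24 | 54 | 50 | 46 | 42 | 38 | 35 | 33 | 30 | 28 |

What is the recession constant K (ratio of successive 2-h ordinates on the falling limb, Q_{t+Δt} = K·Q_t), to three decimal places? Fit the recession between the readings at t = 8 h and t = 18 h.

Using the recession-limb readings at t = 8 h and t = 18 h: Q falls from 46 to 30 cfs over 5 intervals.
K = (Q₂/Q₁)^(1/5) = (30/46)^(1/5) = 0.918.

K ≈ 0.918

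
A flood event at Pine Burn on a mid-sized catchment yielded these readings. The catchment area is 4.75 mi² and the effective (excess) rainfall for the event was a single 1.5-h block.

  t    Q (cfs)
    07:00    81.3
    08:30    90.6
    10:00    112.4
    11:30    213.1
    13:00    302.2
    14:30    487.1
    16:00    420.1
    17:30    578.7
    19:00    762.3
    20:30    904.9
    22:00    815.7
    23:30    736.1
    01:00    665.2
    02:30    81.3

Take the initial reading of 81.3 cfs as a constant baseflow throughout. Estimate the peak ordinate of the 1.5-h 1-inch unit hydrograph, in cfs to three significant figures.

U_p ≈ 329 cfs

Direct runoff: 0.0, 9.3, 31.1, 131.8, 220.9, 405.8, 338.8, 497.4, 681.0, 823.6, 734.4, 654.8, 583.9, 0.0 cfs; ΣQ_DR = 5113 cfs, peak = 823.6 cfs.
Runoff depth d = ΣQ_DR·Δt / A = 5113 × 5400 / (4.75 mi²) = 2.502 in.
The 1-inch UH is the DRH scaled by (1 in)/d, so U_p = 823.6 × 1/2.502 = 329 cfs.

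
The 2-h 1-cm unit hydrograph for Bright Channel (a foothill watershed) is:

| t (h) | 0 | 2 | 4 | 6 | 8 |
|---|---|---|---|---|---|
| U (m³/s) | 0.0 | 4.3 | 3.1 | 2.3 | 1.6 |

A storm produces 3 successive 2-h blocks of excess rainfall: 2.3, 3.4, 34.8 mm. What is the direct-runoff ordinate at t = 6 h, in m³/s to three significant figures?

Q ≈ 16.5 m³/s

By discrete convolution, Q_j = Σ (P_i / 10 mm) · U_{j−i}.
At t = 6 h (j=3): Q = (2.3/10)·2.3 + (3.4/10)·3.1 + (34.8/10)·4.3 = 16.5 m³/s.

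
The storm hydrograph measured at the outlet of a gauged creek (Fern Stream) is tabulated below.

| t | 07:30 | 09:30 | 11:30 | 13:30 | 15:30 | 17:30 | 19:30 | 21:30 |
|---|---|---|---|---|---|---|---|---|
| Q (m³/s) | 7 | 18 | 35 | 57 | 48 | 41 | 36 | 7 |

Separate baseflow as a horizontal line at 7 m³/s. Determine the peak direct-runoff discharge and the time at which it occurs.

Subtracting baseflow gives direct-runoff ordinates: 0.0, 11.0, 28.0, 50.0, 41.0, 34.0, 29.0, 0.0 m³/s.
The maximum is 50.0 m³/s, occurring at the reading for t = 13:30.

Q_p = 50.0 m³/s at t = 13:30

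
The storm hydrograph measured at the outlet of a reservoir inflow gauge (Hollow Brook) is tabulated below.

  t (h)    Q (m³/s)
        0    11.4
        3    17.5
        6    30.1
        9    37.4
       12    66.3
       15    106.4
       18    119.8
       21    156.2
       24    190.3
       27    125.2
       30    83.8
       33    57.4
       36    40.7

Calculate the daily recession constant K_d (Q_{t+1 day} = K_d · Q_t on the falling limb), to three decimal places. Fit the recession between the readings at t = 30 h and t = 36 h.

Between t = 30 h and t = 36 h the flow falls from 83.8 to 40.7 m³/s over 2×3 h = 6 h.
Per-interval ratio K = (40.7/83.8)^(1/2) = 0.6969; K_d = K^(24/3) = 0.056.

K_d ≈ 0.056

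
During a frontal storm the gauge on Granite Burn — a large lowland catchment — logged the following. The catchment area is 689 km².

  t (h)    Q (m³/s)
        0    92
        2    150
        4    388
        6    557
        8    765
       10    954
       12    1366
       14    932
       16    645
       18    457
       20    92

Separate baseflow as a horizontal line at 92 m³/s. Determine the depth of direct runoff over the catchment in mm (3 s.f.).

d ≈ 56.3 mm

Direct runoff: 0.0, 58.0, 296.0, 465.0, 673.0, 862.0, 1274.0, 840.0, 553.0, 365.0, 0.0 m³/s; ΣQ_DR = 5386 m³/s.
V = ΣQ_DR · Δt = 5386 × 7200 s = 3.878 × 10^7 m³.
Over A = 689 km², depth = V / A = 56.3 mm.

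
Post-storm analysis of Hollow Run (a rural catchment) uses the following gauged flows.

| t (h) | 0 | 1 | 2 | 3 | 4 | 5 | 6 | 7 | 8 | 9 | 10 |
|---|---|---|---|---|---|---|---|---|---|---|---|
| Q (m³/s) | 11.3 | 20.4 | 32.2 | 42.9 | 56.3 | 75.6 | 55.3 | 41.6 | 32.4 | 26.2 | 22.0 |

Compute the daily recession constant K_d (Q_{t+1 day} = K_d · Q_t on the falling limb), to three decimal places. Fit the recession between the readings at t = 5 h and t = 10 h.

K_d ≈ 0.003

Between t = 5 h and t = 10 h the flow falls from 75.6 to 22.0 m³/s over 5×1 h = 5 h.
Per-interval ratio K = (22.0/75.6)^(1/5) = 0.7812; K_d = K^(24/1) = 0.003.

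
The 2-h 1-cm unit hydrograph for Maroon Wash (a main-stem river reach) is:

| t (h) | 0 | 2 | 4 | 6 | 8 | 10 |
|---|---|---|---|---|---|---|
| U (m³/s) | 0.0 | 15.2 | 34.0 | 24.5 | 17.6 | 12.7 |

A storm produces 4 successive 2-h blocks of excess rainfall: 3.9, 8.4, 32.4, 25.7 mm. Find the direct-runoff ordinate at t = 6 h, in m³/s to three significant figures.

Q ≈ 87.4 m³/s

By discrete convolution, Q_j = Σ (P_i / 10 mm) · U_{j−i}.
At t = 6 h (j=3): Q = (3.9/10)·24.5 + (8.4/10)·34.0 + (32.4/10)·15.2 + (25.7/10)·0.0 = 87.4 m³/s.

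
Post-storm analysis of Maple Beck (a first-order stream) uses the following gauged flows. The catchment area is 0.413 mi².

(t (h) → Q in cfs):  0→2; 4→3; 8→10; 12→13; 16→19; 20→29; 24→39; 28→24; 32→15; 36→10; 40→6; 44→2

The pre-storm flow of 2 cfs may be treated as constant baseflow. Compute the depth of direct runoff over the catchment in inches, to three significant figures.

Direct runoff: 0.0, 1.0, 8.0, 11.0, 17.0, 27.0, 37.0, 22.0, 13.0, 8.0, 4.0, 0.0 cfs; ΣQ_DR = 148.0 cfs.
V = ΣQ_DR · Δt = 148.0 × 14400 s = 2.131 × 10^6 ft³.
Over A = 0.413 mi², depth = V / A = 2.22 in.

d ≈ 2.22 in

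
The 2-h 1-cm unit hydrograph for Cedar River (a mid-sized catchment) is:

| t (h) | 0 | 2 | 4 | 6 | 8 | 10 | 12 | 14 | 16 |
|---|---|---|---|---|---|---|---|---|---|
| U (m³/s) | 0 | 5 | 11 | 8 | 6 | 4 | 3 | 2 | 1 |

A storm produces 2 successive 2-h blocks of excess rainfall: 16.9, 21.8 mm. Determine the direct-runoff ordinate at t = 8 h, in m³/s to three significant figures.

By discrete convolution, Q_j = Σ (P_i / 10 mm) · U_{j−i}.
At t = 8 h (j=4): Q = (16.9/10)·6 + (21.8/10)·8 = 27.6 m³/s.

Q ≈ 27.6 m³/s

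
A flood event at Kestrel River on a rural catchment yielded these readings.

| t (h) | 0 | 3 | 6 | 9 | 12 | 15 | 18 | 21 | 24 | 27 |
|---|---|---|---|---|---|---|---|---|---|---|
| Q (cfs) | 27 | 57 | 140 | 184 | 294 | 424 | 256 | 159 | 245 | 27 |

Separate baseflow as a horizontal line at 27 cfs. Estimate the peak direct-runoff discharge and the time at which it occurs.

Subtracting baseflow gives direct-runoff ordinates: 0.0, 30.0, 113.0, 157.0, 267.0, 397.0, 229.0, 132.0, 218.0, 0.0 cfs.
The maximum is 397.0 cfs, occurring at the reading for t = 15 h.

Q_p = 397.0 cfs at t = 15 h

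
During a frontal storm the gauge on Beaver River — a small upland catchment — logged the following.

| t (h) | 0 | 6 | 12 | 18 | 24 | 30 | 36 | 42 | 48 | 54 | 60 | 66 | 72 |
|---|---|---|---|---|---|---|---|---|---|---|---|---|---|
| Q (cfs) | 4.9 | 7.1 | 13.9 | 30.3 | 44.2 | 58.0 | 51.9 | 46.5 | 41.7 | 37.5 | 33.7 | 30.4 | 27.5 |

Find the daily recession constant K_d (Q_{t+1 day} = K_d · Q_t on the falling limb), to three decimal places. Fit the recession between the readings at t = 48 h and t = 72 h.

K_d ≈ 0.659

Between t = 48 h and t = 72 h the flow falls from 41.7 to 27.5 cfs over 4×6 h = 24 h.
Per-interval ratio K = (27.5/41.7)^(1/4) = 0.9012; K_d = K^(24/6) = 0.659.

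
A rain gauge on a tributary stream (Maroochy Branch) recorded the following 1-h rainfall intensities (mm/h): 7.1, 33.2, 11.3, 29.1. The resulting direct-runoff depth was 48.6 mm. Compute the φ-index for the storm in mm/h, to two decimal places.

φ ≈ 8.33 mm/h

Only the 3 blocks with intensity above φ contribute runoff: 33.2, 11.3, 29.1 mm/h.
Σ(I−φ)·Δt = d  ⇒  (33.2+11.3+29.1 − 3φ)·1 = 48.6
φ = (73.60 − 48.6/1) / 3 = 8.33 mm/h.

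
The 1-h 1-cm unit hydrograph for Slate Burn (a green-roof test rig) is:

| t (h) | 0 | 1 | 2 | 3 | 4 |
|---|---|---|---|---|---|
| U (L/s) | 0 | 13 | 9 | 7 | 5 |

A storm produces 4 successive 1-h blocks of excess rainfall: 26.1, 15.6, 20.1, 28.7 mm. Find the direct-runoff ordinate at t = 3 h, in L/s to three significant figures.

By discrete convolution, Q_j = Σ (P_i / 10 mm) · U_{j−i}.
At t = 3 h (j=3): Q = (26.1/10)·7 + (15.6/10)·9 + (20.1/10)·13 + (28.7/10)·0 = 58.4 L/s.

Q ≈ 58.4 L/s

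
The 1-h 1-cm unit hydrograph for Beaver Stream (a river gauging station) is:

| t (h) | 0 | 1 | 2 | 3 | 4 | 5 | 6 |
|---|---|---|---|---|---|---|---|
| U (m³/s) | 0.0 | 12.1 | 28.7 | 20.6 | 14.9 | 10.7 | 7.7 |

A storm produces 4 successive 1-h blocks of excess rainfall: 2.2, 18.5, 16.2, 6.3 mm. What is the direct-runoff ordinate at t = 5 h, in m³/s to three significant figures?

Q ≈ 81.4 m³/s

By discrete convolution, Q_j = Σ (P_i / 10 mm) · U_{j−i}.
At t = 5 h (j=5): Q = (2.2/10)·10.7 + (18.5/10)·14.9 + (16.2/10)·20.6 + (6.3/10)·28.7 = 81.4 m³/s.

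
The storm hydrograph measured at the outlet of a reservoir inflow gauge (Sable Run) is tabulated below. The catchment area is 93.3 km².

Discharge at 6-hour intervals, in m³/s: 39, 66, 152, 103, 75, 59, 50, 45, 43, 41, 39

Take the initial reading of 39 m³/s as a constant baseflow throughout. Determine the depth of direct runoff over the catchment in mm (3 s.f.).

Direct runoff: 0.0, 27.0, 113.0, 64.0, 36.0, 20.0, 11.0, 6.0, 4.0, 2.0, 0.0 m³/s; ΣQ_DR = 283.0 m³/s.
V = ΣQ_DR · Δt = 283.0 × 21600 s = 6.113 × 10^6 m³.
Over A = 93.3 km², depth = V / A = 65.5 mm.

d ≈ 65.5 mm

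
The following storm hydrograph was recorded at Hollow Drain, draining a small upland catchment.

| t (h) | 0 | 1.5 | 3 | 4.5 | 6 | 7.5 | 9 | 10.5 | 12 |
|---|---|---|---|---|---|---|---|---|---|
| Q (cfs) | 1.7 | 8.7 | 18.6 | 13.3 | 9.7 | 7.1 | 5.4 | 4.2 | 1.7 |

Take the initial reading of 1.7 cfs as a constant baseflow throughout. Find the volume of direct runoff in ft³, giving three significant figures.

V ≈ 2.98 × 10^5 ft³

Direct-runoff ordinates (Q − Q_b): 0.0, 7.0, 16.9, 11.6, 8.0, 5.4, 3.7, 2.5, 0.0 cfs.
ΣQ_DR = 55.10 cfs.
With Δt = 1.5 h = 5400 s, V = ΣQ_DR · Δt = 55.10 × 5400 = 2.98 × 10^5 ft³.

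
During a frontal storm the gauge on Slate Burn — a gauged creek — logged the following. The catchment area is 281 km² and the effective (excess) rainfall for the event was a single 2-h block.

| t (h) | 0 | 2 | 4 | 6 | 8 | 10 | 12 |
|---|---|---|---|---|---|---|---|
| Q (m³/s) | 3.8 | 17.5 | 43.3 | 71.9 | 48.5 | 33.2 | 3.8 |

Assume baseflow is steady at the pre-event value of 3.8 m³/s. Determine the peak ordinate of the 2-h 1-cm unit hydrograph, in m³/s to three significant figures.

Direct runoff: 0.0, 13.7, 39.5, 68.1, 44.7, 29.4, 0.0 m³/s; ΣQ_DR = 195.4 m³/s, peak = 68.1 m³/s.
Runoff depth d = ΣQ_DR·Δt / A = 195.4 × 7200 / (281 km²) = 5.007 mm.
The 1-cm UH is the DRH scaled by (10 mm)/d, so U_p = 68.1 × 10/5.007 = 136 m³/s.

U_p ≈ 136 m³/s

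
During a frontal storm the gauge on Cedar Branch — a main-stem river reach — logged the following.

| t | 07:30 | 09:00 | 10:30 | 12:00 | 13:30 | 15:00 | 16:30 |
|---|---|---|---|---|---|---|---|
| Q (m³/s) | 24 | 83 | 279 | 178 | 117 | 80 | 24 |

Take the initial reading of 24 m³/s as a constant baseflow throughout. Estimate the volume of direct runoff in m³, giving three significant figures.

V ≈ 3.33 × 10^6 m³

Direct-runoff ordinates (Q − Q_b): 0.0, 59.0, 255.0, 154.0, 93.0, 56.0, 0.0 m³/s.
ΣQ_DR = 617.0 m³/s.
With Δt = 1.5 h = 5400 s, V = ΣQ_DR · Δt = 617.0 × 5400 = 3.33 × 10^6 m³.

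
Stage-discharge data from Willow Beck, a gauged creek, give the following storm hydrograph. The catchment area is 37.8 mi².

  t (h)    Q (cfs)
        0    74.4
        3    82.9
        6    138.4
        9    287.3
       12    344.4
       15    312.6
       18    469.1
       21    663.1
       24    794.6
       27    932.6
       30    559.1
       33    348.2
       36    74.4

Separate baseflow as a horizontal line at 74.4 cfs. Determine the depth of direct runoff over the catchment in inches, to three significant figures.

d ≈ 0.506 in

Direct runoff: 0.0, 8.5, 64.0, 212.9, 270.0, 238.2, 394.7, 588.7, 720.2, 858.2, 484.7, 273.8, 0.0 cfs; ΣQ_DR = 4114 cfs.
V = ΣQ_DR · Δt = 4114 × 10800 s = 4.443 × 10^7 ft³.
Over A = 37.8 mi², depth = V / A = 0.506 in.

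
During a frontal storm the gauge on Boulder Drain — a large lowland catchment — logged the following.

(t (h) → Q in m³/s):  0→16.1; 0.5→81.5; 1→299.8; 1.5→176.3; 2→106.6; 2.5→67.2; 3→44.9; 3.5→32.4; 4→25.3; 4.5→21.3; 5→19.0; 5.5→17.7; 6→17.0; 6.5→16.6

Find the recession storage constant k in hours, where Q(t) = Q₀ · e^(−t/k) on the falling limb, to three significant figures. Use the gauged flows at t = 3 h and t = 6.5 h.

On the falling limb, Q drops from 44.9 to 16.6 m³/s between t = 3 h and t = 6.5 h (Δt = 3.5 h).
k = −Δt / ln(Q₂/Q₁) = −3.5 / ln(16.6/44.9) = 3.52 h.

k ≈ 3.52 h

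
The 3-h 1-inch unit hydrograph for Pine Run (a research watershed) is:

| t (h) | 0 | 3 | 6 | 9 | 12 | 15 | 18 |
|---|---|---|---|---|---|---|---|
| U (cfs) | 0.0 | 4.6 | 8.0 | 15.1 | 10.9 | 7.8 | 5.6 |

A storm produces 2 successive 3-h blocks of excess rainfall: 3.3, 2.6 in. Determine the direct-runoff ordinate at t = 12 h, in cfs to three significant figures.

Q ≈ 75.2 cfs

By discrete convolution, Q_j = Σ (P_i / 1 in) · U_{j−i}.
At t = 12 h (j=4): Q = (3.3/1)·10.9 + (2.6/1)·15.1 = 75.2 cfs.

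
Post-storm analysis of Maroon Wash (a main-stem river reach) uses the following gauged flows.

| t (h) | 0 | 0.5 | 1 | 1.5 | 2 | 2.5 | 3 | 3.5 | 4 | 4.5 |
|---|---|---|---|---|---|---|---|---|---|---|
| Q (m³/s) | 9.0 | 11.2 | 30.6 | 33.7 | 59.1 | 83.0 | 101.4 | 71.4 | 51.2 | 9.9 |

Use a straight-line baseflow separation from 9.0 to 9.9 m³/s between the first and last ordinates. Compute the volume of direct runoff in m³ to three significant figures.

V ≈ 6.59 × 10^5 m³

Direct-runoff ordinates (Q − Q_b): 0.00, 2.10, 21.40, 24.40, 49.70, 73.50, 91.80, 61.70, 41.40, 0.00 m³/s.
ΣQ_DR = 366.0 m³/s.
With Δt = 0.5 h = 1800 s, V = ΣQ_DR · Δt = 366.0 × 1800 = 6.59 × 10^5 m³.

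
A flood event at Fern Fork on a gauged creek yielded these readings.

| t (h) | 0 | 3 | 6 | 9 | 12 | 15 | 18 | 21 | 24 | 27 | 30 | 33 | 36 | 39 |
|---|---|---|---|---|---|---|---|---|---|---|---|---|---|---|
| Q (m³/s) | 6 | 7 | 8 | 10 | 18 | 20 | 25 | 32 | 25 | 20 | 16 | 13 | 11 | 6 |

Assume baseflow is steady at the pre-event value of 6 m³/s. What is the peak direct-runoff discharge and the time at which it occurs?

Subtracting baseflow gives direct-runoff ordinates: 0.0, 1.0, 2.0, 4.0, 12.0, 14.0, 19.0, 26.0, 19.0, 14.0, 10.0, 7.0, 5.0, 0.0 m³/s.
The maximum is 26.0 m³/s, occurring at the reading for t = 21 h.

Q_p = 26.0 m³/s at t = 21 h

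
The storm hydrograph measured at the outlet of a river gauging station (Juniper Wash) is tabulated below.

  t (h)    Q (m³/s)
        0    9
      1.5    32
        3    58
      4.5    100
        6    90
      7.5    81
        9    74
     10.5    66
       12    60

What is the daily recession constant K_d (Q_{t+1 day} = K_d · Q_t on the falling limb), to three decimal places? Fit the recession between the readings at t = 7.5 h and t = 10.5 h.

Between t = 7.5 h and t = 10.5 h the flow falls from 81 to 66 m³/s over 2×1.5 h = 3 h.
Per-interval ratio K = (66/81)^(1/2) = 0.9027; K_d = K^(24/1.5) = 0.194.

K_d ≈ 0.194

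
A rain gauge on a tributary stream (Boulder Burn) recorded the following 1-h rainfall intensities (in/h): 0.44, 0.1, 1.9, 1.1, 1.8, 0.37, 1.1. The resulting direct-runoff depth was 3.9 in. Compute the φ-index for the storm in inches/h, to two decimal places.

Only the 4 blocks with intensity above φ contribute runoff: 1.9, 1.1, 1.8, 1.1 in/h.
Σ(I−φ)·Δt = d  ⇒  (1.9+1.1+1.8+1.1 − 4φ)·1 = 3.9
φ = (5.900 − 3.9/1) / 4 = 0.50 in/h.

φ ≈ 0.50 in/h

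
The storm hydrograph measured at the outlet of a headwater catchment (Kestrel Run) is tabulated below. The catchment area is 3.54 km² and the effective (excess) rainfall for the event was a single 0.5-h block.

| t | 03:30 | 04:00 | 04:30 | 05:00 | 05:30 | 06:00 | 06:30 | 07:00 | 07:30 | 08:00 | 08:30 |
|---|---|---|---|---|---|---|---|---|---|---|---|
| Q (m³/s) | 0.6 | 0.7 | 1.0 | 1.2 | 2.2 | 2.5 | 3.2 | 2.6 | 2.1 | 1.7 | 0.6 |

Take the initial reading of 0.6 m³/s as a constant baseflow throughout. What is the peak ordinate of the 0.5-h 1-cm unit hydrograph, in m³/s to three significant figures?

Direct runoff: 0.0, 0.1, 0.4, 0.6, 1.6, 1.9, 2.6, 2.0, 1.5, 1.1, 0.0 m³/s; ΣQ_DR = 11.80 m³/s, peak = 2.6 m³/s.
Runoff depth d = ΣQ_DR·Δt / A = 11.80 × 1800 / (3.54 km²) = 6.000 mm.
The 1-cm UH is the DRH scaled by (10 mm)/d, so U_p = 2.6 × 10/6.000 = 4.33 m³/s.

U_p ≈ 4.33 m³/s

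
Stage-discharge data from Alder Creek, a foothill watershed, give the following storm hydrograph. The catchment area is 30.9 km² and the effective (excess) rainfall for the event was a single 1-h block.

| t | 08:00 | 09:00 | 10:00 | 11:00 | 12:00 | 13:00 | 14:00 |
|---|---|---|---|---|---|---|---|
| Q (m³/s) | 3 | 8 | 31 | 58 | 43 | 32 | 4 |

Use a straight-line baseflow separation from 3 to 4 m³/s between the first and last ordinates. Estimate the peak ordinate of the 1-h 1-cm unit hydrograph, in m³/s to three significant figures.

U_p ≈ 30.3 m³/s

Direct runoff: 0.00, 4.83, 27.67, 54.50, 39.33, 28.17, 0.00 m³/s; ΣQ_DR = 154.5 m³/s, peak = 54.50 m³/s.
Runoff depth d = ΣQ_DR·Δt / A = 154.5 × 3600 / (30.9 km²) = 18.00 mm.
The 1-cm UH is the DRH scaled by (10 mm)/d, so U_p = 54.50 × 10/18.00 = 30.3 m³/s.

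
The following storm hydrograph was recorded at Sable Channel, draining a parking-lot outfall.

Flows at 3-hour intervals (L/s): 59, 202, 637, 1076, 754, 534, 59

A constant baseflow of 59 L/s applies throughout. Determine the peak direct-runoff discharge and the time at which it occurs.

Subtracting baseflow gives direct-runoff ordinates: 0.0, 143.0, 578.0, 1017.0, 695.0, 475.0, 0.0 L/s.
The maximum is 1017.0 L/s, occurring at the reading for t = 9 h.

Q_p = 1017.0 L/s at t = 9 h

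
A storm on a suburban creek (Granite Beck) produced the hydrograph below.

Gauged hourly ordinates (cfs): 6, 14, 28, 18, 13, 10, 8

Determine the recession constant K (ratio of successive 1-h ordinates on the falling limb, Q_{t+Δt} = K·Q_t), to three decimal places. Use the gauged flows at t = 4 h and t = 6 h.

K ≈ 0.784

Using the recession-limb readings at t = 4 h and t = 6 h: Q falls from 13 to 8 cfs over 2 intervals.
K = (Q₂/Q₁)^(1/2) = (8/13)^(1/2) = 0.784.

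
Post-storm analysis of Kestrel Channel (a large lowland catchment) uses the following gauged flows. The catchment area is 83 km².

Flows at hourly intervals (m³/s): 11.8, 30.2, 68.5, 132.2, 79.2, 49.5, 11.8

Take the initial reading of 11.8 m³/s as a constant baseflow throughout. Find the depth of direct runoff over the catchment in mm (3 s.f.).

Direct runoff: 0.0, 18.4, 56.7, 120.4, 67.4, 37.7, 0.0 m³/s; ΣQ_DR = 300.6 m³/s.
V = ΣQ_DR · Δt = 300.6 × 3600 s = 1.082 × 10^6 m³.
Over A = 83 km², depth = V / A = 13.0 mm.

d ≈ 13.0 mm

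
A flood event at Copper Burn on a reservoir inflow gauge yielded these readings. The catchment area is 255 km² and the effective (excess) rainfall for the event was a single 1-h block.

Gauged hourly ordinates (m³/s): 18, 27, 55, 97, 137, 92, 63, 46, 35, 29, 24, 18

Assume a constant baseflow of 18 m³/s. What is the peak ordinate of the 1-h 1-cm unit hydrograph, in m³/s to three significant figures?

Direct runoff: 0.0, 9.0, 37.0, 79.0, 119.0, 74.0, 45.0, 28.0, 17.0, 11.0, 6.0, 0.0 m³/s; ΣQ_DR = 425.0 m³/s, peak = 119.0 m³/s.
Runoff depth d = ΣQ_DR·Δt / A = 425.0 × 3600 / (255 km²) = 6.000 mm.
The 1-cm UH is the DRH scaled by (10 mm)/d, so U_p = 119.0 × 10/6.000 = 198 m³/s.

U_p ≈ 198 m³/s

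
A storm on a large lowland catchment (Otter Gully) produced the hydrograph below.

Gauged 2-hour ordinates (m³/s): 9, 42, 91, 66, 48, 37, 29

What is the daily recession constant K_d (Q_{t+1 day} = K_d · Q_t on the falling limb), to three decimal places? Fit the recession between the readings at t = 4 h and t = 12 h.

K_d ≈ 0.032

Between t = 4 h and t = 12 h the flow falls from 91 to 29 m³/s over 4×2 h = 8 h.
Per-interval ratio K = (29/91)^(1/4) = 0.7513; K_d = K^(24/2) = 0.032.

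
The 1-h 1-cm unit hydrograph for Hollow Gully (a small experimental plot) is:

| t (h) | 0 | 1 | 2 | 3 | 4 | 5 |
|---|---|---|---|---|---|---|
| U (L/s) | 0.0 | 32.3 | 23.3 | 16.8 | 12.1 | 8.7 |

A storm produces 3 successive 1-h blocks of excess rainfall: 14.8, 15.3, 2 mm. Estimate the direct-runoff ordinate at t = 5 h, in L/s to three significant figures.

By discrete convolution, Q_j = Σ (P_i / 10 mm) · U_{j−i}.
At t = 5 h (j=5): Q = (14.8/10)·8.7 + (15.3/10)·12.1 + (2/10)·16.8 = 34.7 L/s.

Q ≈ 34.7 L/s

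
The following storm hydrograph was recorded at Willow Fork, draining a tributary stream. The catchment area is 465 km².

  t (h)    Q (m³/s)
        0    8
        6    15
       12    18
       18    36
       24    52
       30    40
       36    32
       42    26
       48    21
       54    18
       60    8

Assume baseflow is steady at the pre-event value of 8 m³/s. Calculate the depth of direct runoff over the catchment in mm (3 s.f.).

Direct runoff: 0.0, 7.0, 10.0, 28.0, 44.0, 32.0, 24.0, 18.0, 13.0, 10.0, 0.0 m³/s; ΣQ_DR = 186.0 m³/s.
V = ΣQ_DR · Δt = 186.0 × 21600 s = 4.018 × 10^6 m³.
Over A = 465 km², depth = V / A = 8.64 mm.

d ≈ 8.64 mm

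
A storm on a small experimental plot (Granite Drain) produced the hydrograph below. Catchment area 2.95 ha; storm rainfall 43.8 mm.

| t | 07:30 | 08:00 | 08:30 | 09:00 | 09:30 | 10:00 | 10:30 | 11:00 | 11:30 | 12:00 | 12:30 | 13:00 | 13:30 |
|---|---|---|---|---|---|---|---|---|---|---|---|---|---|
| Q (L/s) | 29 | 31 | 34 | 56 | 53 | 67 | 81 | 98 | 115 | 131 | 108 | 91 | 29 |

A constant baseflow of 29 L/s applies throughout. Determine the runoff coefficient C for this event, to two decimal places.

ΣQ_DR = 546.0 L/s; V = ΣQ_DR·Δt = 9.828 × 10^5 L.
Runoff depth d = V / A = 33.32 mm.
C = d / P = 33.32 / 43.8 = 0.76.

C ≈ 0.76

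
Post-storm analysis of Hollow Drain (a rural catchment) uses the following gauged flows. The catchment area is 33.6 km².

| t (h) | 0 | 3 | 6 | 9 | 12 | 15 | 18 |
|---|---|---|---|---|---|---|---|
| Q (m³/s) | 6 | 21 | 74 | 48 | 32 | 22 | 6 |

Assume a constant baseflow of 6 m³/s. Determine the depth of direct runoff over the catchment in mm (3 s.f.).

d ≈ 53.7 mm

Direct runoff: 0.0, 15.0, 68.0, 42.0, 26.0, 16.0, 0.0 m³/s; ΣQ_DR = 167.0 m³/s.
V = ΣQ_DR · Δt = 167.0 × 10800 s = 1.804 × 10^6 m³.
Over A = 33.6 km², depth = V / A = 53.7 mm.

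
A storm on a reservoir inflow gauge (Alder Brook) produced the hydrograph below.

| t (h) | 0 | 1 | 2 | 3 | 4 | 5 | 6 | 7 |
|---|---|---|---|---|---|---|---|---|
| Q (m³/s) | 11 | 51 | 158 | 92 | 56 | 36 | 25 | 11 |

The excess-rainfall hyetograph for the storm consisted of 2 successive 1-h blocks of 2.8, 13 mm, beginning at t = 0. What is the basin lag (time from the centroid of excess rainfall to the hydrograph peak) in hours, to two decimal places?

Centroid of excess rainfall: t_c = Σ P_i·t̄_i / ΣP_i = 1.3228 h (block centres at 0.5, 1.5 h).
Hydrograph peak occurs at t = 2 h, so basin lag t_L = 2 − 1.3228 = 0.68 h.

t_L ≈ 0.68 h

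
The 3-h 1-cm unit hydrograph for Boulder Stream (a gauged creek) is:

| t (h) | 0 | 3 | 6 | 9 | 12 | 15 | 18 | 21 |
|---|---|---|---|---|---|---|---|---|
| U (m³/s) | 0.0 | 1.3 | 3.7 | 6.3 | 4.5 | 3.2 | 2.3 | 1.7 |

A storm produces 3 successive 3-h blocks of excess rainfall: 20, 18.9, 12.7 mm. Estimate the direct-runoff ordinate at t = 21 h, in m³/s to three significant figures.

By discrete convolution, Q_j = Σ (P_i / 10 mm) · U_{j−i}.
At t = 21 h (j=7): Q = (20/10)·1.7 + (18.9/10)·2.3 + (12.7/10)·3.2 = 11.8 m³/s.

Q ≈ 11.8 m³/s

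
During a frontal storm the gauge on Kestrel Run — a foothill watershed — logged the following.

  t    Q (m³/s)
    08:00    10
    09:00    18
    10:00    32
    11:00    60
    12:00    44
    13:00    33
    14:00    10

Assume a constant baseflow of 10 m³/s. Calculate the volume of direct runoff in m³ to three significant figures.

V ≈ 4.93 × 10^5 m³

Direct-runoff ordinates (Q − Q_b): 0.0, 8.0, 22.0, 50.0, 34.0, 23.0, 0.0 m³/s.
ΣQ_DR = 137.0 m³/s.
With Δt = 1 h = 3600 s, V = ΣQ_DR · Δt = 137.0 × 3600 = 4.93 × 10^5 m³.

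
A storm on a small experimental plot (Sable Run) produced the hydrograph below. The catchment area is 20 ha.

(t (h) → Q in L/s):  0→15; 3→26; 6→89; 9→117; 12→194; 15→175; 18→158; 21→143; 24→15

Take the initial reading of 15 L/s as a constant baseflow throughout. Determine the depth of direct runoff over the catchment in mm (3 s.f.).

Direct runoff: 0.0, 11.0, 74.0, 102.0, 179.0, 160.0, 143.0, 128.0, 0.0 L/s; ΣQ_DR = 797.0 L/s.
V = ΣQ_DR · Δt = 797.0 × 10800 s = 8.608 × 10^6 L.
Over A = 20 ha, depth = V / A = 43.0 mm.

d ≈ 43.0 mm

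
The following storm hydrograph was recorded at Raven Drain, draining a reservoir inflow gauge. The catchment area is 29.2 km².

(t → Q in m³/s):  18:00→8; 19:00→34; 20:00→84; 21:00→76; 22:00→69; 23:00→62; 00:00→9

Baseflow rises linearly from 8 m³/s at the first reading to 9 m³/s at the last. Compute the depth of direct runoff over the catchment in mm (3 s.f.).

d ≈ 34.8 mm

Direct runoff: 0.00, 25.83, 75.67, 67.50, 60.33, 53.17, 0.00 m³/s; ΣQ_DR = 282.5 m³/s.
V = ΣQ_DR · Δt = 282.5 × 3600 s = 1.017 × 10^6 m³.
Over A = 29.2 km², depth = V / A = 34.8 mm.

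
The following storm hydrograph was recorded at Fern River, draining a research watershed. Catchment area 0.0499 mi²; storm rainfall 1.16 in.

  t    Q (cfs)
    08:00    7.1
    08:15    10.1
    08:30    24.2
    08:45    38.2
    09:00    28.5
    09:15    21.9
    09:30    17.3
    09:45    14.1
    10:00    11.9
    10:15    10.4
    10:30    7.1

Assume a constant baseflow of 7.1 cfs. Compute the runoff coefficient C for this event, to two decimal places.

ΣQ_DR = 112.7 cfs; V = ΣQ_DR·Δt = 1.014 × 10^5 ft³.
Runoff depth d = V / A = 0.8749 in.
C = d / P = 0.8749 / 1.16 = 0.75.

C ≈ 0.75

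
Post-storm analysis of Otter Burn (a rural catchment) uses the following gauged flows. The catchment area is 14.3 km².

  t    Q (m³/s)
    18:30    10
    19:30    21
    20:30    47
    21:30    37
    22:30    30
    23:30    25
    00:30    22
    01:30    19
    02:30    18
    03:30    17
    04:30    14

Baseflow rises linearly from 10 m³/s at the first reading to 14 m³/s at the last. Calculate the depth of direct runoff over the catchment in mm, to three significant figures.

Direct runoff: 0.00, 10.60, 36.20, 25.80, 18.40, 13.00, 9.60, 6.20, 4.80, 3.40, 0.00 m³/s; ΣQ_DR = 128.0 m³/s.
V = ΣQ_DR · Δt = 128.0 × 3600 s = 4.608 × 10^5 m³.
Over A = 14.3 km², depth = V / A = 32.2 mm.

d ≈ 32.2 mm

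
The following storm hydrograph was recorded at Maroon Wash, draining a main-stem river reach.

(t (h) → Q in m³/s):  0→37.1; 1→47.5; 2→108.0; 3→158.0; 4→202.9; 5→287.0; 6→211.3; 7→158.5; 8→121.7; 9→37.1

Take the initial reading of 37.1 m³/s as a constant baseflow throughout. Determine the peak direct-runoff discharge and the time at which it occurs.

Subtracting baseflow gives direct-runoff ordinates: 0.0, 10.4, 70.9, 120.9, 165.8, 249.9, 174.2, 121.4, 84.6, 0.0 m³/s.
The maximum is 249.9 m³/s, occurring at the reading for t = 5 h.

Q_p = 249.9 m³/s at t = 5 h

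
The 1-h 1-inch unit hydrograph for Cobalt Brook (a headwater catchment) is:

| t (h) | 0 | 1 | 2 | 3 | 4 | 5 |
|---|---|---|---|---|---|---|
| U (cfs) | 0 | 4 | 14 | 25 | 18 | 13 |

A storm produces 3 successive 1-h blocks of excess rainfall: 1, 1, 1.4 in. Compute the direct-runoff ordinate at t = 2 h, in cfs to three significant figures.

Q ≈ 18.0 cfs

By discrete convolution, Q_j = Σ (P_i / 1 in) · U_{j−i}.
At t = 2 h (j=2): Q = (1/1)·14 + (1/1)·4 + (1.4/1)·0 = 18.0 cfs.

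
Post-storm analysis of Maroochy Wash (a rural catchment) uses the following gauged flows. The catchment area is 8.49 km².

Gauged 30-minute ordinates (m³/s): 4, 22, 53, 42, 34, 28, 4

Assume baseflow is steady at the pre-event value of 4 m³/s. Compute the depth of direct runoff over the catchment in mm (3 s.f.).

d ≈ 33.7 mm

Direct runoff: 0.0, 18.0, 49.0, 38.0, 30.0, 24.0, 0.0 m³/s; ΣQ_DR = 159.0 m³/s.
V = ΣQ_DR · Δt = 159.0 × 1800 s = 2.862 × 10^5 m³.
Over A = 8.49 km², depth = V / A = 33.7 mm.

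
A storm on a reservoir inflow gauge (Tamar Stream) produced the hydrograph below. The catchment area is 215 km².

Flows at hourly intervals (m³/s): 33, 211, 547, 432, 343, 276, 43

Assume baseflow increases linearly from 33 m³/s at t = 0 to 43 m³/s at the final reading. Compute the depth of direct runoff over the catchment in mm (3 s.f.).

Direct runoff: 0.00, 176.33, 510.67, 394.00, 303.33, 234.67, 0.00 m³/s; ΣQ_DR = 1619 m³/s.
V = ΣQ_DR · Δt = 1619 × 3600 s = 5.828 × 10^6 m³.
Over A = 215 km², depth = V / A = 27.1 mm.

d ≈ 27.1 mm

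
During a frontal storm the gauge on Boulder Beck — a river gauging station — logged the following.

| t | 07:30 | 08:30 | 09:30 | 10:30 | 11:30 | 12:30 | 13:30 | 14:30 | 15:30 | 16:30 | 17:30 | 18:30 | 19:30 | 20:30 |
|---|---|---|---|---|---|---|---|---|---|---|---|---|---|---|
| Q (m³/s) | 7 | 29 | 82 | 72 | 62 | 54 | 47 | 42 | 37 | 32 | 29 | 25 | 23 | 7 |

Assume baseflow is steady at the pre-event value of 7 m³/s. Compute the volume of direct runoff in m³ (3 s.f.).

Direct-runoff ordinates (Q − Q_b): 0.0, 22.0, 75.0, 65.0, 55.0, 47.0, 40.0, 35.0, 30.0, 25.0, 22.0, 18.0, 16.0, 0.0 m³/s.
ΣQ_DR = 450.0 m³/s.
With Δt = 1 h = 3600 s, V = ΣQ_DR · Δt = 450.0 × 3600 = 1.62 × 10^6 m³.

V ≈ 1.62 × 10^6 m³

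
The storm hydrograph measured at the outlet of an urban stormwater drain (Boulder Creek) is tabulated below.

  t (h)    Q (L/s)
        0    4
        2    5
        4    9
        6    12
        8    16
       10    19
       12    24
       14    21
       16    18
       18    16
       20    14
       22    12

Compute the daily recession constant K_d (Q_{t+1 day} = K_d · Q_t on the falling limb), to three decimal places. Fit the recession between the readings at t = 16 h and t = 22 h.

Between t = 16 h and t = 22 h the flow falls from 18 to 12 L/s over 3×2 h = 6 h.
Per-interval ratio K = (12/18)^(1/3) = 0.8736; K_d = K^(24/2) = 0.198.

K_d ≈ 0.198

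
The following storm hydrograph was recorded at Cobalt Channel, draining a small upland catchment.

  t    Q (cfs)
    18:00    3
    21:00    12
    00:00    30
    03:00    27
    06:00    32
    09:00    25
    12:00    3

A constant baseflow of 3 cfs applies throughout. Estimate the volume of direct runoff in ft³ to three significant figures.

Direct-runoff ordinates (Q − Q_b): 0.0, 9.0, 27.0, 24.0, 29.0, 22.0, 0.0 cfs.
ΣQ_DR = 111.0 cfs.
With Δt = 3 h = 10800 s, V = ΣQ_DR · Δt = 111.0 × 10800 = 1.20 × 10^6 ft³.

V ≈ 1.20 × 10^6 ft³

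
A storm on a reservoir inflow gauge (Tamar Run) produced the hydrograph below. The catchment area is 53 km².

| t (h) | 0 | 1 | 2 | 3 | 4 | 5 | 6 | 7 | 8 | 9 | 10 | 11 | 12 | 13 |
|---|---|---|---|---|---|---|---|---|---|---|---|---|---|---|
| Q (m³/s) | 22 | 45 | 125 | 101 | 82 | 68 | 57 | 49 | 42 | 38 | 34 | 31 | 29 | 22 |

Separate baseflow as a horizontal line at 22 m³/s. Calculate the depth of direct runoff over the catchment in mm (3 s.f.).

d ≈ 29.7 mm

Direct runoff: 0.0, 23.0, 103.0, 79.0, 60.0, 46.0, 35.0, 27.0, 20.0, 16.0, 12.0, 9.0, 7.0, 0.0 m³/s; ΣQ_DR = 437.0 m³/s.
V = ΣQ_DR · Δt = 437.0 × 3600 s = 1.573 × 10^6 m³.
Over A = 53 km², depth = V / A = 29.7 mm.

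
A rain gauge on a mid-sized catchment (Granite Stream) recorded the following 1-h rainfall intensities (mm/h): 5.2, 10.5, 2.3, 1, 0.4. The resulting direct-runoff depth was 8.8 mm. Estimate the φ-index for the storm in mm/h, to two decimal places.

φ ≈ 3.45 mm/h

Only the 2 blocks with intensity above φ contribute runoff: 5.2, 10.5 mm/h.
Σ(I−φ)·Δt = d  ⇒  (5.2+10.5 − 2φ)·1 = 8.8
φ = (15.70 − 8.8/1) / 2 = 3.45 mm/h.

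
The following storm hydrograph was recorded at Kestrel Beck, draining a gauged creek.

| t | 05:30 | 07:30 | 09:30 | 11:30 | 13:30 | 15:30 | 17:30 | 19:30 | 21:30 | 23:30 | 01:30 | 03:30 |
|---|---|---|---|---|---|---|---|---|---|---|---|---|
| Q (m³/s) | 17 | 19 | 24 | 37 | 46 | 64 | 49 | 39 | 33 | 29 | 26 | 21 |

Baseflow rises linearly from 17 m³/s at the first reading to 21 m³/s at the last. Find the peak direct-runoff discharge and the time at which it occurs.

Q_p = 45.18 m³/s at t = 15:30

Subtracting baseflow gives direct-runoff ordinates: 0.00, 1.64, 6.27, 18.91, 27.55, 45.18, 29.82, 19.45, 13.09, 8.73, 5.36, 0.00 m³/s.
The maximum is 45.18 m³/s, occurring at the reading for t = 15:30.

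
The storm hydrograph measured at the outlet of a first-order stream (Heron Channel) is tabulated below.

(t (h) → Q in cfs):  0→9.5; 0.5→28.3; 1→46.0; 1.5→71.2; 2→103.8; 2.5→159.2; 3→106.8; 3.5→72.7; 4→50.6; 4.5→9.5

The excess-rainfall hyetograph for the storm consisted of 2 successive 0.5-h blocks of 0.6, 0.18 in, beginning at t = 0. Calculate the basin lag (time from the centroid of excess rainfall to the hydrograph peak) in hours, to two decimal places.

Centroid of excess rainfall: t_c = Σ P_i·t̄_i / ΣP_i = 0.3654 h (block centres at 0.25, 0.75 h).
Hydrograph peak occurs at t = 2.5 h, so basin lag t_L = 2.5 − 0.3654 = 2.13 h.

t_L ≈ 2.13 h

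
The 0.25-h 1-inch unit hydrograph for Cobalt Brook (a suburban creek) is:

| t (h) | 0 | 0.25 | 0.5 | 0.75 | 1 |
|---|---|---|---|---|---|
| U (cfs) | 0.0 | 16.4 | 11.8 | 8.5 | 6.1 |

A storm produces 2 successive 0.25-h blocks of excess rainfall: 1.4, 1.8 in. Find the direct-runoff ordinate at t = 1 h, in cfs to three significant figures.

By discrete convolution, Q_j = Σ (P_i / 1 in) · U_{j−i}.
At t = 1 h (j=4): Q = (1.4/1)·6.1 + (1.8/1)·8.5 = 23.8 cfs.

Q ≈ 23.8 cfs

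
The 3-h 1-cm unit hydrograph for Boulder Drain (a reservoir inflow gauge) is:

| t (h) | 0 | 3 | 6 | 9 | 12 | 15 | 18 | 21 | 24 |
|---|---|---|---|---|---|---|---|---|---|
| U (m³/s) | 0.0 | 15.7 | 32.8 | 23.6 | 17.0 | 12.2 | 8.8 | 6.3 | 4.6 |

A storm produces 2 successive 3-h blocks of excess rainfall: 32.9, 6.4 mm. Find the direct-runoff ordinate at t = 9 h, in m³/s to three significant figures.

Q ≈ 98.6 m³/s

By discrete convolution, Q_j = Σ (P_i / 10 mm) · U_{j−i}.
At t = 9 h (j=3): Q = (32.9/10)·23.6 + (6.4/10)·32.8 = 98.6 m³/s.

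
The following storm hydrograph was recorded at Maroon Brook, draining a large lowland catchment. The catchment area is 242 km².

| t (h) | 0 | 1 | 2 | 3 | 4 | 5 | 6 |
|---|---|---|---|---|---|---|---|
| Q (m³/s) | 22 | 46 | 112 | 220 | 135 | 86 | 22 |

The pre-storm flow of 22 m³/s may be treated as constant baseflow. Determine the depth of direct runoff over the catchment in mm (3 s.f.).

Direct runoff: 0.0, 24.0, 90.0, 198.0, 113.0, 64.0, 0.0 m³/s; ΣQ_DR = 489.0 m³/s.
V = ΣQ_DR · Δt = 489.0 × 3600 s = 1.760 × 10^6 m³.
Over A = 242 km², depth = V / A = 7.27 mm.

d ≈ 7.27 mm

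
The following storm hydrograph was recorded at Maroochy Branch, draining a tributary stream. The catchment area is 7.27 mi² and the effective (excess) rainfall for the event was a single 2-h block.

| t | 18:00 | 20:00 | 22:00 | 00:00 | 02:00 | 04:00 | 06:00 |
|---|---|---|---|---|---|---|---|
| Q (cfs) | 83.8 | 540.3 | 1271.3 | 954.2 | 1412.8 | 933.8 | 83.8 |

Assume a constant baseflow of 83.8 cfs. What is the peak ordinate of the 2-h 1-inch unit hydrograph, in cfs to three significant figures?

U_p ≈ 664 cfs

Direct runoff: 0.0, 456.5, 1187.5, 870.4, 1329.0, 850.0, 0.0 cfs; ΣQ_DR = 4693 cfs, peak = 1329.0 cfs.
Runoff depth d = ΣQ_DR·Δt / A = 4693 × 7200 / (7.27 mi²) = 2.001 in.
The 1-inch UH is the DRH scaled by (1 in)/d, so U_p = 1329.0 × 1/2.001 = 664 cfs.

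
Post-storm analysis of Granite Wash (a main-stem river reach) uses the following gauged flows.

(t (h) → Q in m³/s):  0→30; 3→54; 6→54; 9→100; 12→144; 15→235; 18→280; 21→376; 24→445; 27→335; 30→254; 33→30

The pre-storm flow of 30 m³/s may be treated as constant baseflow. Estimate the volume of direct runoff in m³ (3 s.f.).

Direct-runoff ordinates (Q − Q_b): 0.0, 24.0, 24.0, 70.0, 114.0, 205.0, 250.0, 346.0, 415.0, 305.0, 224.0, 0.0 m³/s.
ΣQ_DR = 1977 m³/s.
With Δt = 3 h = 10800 s, V = ΣQ_DR · Δt = 1977 × 10800 = 2.14 × 10^7 m³.

V ≈ 2.14 × 10^7 m³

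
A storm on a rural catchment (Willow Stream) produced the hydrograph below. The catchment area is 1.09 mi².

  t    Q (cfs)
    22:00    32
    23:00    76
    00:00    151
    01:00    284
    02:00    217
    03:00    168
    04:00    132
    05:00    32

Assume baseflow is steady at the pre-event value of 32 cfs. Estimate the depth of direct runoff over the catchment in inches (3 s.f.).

Direct runoff: 0.0, 44.0, 119.0, 252.0, 185.0, 136.0, 100.0, 0.0 cfs; ΣQ_DR = 836.0 cfs.
V = ΣQ_DR · Δt = 836.0 × 3600 s = 3.010 × 10^6 ft³.
Over A = 1.09 mi², depth = V / A = 1.19 in.

d ≈ 1.19 in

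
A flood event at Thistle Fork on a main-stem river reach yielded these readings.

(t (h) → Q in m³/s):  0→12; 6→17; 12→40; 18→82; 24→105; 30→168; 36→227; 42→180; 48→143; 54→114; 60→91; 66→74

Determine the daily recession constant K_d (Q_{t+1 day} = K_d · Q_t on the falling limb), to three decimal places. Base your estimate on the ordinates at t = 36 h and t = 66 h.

Between t = 36 h and t = 66 h the flow falls from 227 to 74 m³/s over 5×6 h = 30 h.
Per-interval ratio K = (74/227)^(1/5) = 0.7992; K_d = K^(24/6) = 0.408.

K_d ≈ 0.408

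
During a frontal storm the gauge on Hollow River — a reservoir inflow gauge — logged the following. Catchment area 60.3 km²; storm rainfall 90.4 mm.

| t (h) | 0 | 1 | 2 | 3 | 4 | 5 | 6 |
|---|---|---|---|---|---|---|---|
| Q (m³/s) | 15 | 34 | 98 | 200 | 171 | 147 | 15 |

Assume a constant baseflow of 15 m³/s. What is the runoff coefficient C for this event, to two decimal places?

ΣQ_DR = 575.0 m³/s; V = ΣQ_DR·Δt = 2.070 × 10^6 m³.
Runoff depth d = V / A = 34.33 mm.
C = d / P = 34.33 / 90.4 = 0.38.

C ≈ 0.38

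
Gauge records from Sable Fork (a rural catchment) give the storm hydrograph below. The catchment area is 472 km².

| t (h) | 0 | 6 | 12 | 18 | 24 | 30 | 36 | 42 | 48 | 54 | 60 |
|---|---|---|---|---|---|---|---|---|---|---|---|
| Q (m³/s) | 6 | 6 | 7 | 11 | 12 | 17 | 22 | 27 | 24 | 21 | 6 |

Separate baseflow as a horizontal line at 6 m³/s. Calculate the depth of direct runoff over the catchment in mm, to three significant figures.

Direct runoff: 0.0, 0.0, 1.0, 5.0, 6.0, 11.0, 16.0, 21.0, 18.0, 15.0, 0.0 m³/s; ΣQ_DR = 93.00 m³/s.
V = ΣQ_DR · Δt = 93.00 × 21600 s = 2.009 × 10^6 m³.
Over A = 472 km², depth = V / A = 4.26 mm.

d ≈ 4.26 mm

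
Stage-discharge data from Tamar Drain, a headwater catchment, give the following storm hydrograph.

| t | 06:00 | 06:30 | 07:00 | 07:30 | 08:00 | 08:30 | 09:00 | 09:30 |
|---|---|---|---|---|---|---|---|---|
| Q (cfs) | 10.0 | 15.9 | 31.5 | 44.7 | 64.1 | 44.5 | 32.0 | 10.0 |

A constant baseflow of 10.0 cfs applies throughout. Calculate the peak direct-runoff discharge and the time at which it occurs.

Subtracting baseflow gives direct-runoff ordinates: 0.0, 5.9, 21.5, 34.7, 54.1, 34.5, 22.0, 0.0 cfs.
The maximum is 54.1 cfs, occurring at the reading for t = 08:00.

Q_p = 54.1 cfs at t = 08:00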